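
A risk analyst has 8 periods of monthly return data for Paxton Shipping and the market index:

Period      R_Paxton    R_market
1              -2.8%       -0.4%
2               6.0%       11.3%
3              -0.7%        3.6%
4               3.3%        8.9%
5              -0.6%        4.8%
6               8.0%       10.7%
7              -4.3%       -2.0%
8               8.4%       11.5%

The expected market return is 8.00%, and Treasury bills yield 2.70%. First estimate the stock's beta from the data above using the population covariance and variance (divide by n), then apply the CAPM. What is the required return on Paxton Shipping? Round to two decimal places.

Mean R_i = (-2.8 + 6.0 − 0.7 + 3.3 − 0.6 + 8.0 − 4.3 + 8.4) / 8 = 2.1625%
Mean R_m = (-0.4 + 11.3 + 3.6 + 8.9 + 4.8 + 10.7 − 2.0 + 11.5) / 8 = 6.0500%
Σ(R_i − R̄_i)(R_m − R̄_m) = 179.0250  ⇒  Cov = 179.0250 / 8 = 22.3781
Σ(R_m − R̄_m)² = 200.9800  ⇒  Var(R_m) = 200.9800 / 8 = 25.1225
β = Cov / Var(R_m) = 22.3781 / 25.1225 = 0.8908
MRP = 8.00% − 2.70% = 5.30%
E(R) = R_f + β × MRP = 2.70% + 0.8908 × 5.30% = 7.42%

7.42%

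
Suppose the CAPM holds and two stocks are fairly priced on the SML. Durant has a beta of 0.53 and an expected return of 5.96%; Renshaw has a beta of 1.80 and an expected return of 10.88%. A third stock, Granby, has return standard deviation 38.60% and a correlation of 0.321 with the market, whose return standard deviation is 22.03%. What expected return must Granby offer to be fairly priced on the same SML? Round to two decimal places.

MRP = (10.88% − 5.96%) / (1.80 − 0.53) = 3.8740%
R_f = 5.96% − 0.53 × 3.8740% = 3.9068%
β_Granby = ρ·σ_i/σ_m = 0.321 × 38.60 / 22.03 = 0.5624
E(R_Granby) = R_f + β × MRP = 3.9068% + 0.5624 × 3.8740% = 6.09%

6.09%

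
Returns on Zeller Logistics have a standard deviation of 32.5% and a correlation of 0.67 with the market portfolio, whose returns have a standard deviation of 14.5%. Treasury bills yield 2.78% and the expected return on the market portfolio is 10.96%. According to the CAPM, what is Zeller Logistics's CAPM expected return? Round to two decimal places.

15.06%

β = ρ × σ_i / σ_m = 0.67 × 32.5% / 14.5% = 1.5017
MRP = 10.96% − 2.78% = 8.18%
E(R) = 2.78% + 1.5017 × 8.18% = 15.06%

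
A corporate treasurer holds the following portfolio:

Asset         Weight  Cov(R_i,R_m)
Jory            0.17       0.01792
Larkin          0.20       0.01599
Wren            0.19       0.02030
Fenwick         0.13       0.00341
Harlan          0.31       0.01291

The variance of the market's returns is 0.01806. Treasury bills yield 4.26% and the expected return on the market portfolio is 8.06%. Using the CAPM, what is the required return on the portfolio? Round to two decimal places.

β_Jory = 0.01792 / 0.01806 = 0.9922
β_Larkin = 0.01599 / 0.01806 = 0.8854
β_Wren = 0.02030 / 0.01806 = 1.1240
β_Fenwick = 0.00341 / 0.01806 = 0.1888
β_Harlan = 0.01291 / 0.01806 = 0.7148
β_P = Σ w_i β_i = 0.17×0.9922 + 0.20×0.8854 + 0.19×1.1240 + 0.13×0.1888 + 0.31×0.7148 = 0.8054
MRP = 8.06% − 4.26% = 3.80%
E(R_P) = R_f + β_P × MRP = 4.26% + 0.8054 × 3.80% = 7.32%

7.32%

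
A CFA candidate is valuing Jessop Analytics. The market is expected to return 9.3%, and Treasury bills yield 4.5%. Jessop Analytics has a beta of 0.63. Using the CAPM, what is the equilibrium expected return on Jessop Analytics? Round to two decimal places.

7.52%

Market risk premium = E(R_m) − R_f = 9.3% − 4.5% = 4.80%
E(R) = R_f + β × MRP = 4.5% + 0.63 × 4.8% = 7.52%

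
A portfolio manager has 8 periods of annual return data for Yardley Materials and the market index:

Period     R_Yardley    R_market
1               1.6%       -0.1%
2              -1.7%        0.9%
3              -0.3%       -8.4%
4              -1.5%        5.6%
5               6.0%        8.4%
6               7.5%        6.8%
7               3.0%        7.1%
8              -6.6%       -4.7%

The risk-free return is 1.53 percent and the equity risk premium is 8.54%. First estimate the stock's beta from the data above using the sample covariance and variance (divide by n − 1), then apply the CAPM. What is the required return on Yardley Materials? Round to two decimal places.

5.79%

Mean R_i = (1.6 − 1.7 − 0.3 − 1.5 + 6.0 + 7.5 + 3.0 − 6.6) / 8 = 1.0000%
Mean R_m = (-0.1 + 0.9 − 8.4 + 5.6 + 8.4 + 6.8 + 7.1 − 4.7) / 8 = 1.9500%
Σ(R_i − R̄_i)(R_m − R̄_m) = 130.5500  ⇒  Cov = 130.5500 / 7 = 18.6500
Σ(R_m − R̄_m)² = 261.6200  ⇒  Var(R_m) = 261.6200 / 7 = 37.3743
β = Cov / Var(R_m) = 18.6500 / 37.3743 = 0.4990
E(R) = R_f + β × MRP = 1.53% + 0.4990 × 8.54% = 5.79%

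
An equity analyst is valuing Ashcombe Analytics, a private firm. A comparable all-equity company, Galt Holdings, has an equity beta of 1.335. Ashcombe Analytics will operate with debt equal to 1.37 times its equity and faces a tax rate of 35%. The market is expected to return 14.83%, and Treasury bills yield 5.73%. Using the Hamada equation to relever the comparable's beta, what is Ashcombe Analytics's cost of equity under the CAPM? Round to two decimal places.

β_L = β_U × [1 + (1 − t)(D/E)] = 1.335 × [1 + (1 − 0.35) × 1.37]
    = 1.335 × [1 + 0.65 × 1.37] = 1.335 × 1.8905 = 2.5238
MRP = 14.83% − 5.73% = 9.10%
E(R) = R_f + β_L × MRP = 5.73% + 2.5238 × 9.10% = 28.70%

28.70%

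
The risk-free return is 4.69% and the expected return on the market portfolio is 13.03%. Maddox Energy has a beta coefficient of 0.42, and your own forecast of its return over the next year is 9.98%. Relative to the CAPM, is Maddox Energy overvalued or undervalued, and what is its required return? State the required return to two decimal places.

Undervalued; required return 8.19%

MRP = 13.03% − 4.69% = 8.34%
Required return = R_f + β·MRP = 4.69% + 0.42 × 8.34% = 8.19%
Forecast 9.98% > required 8.19% → the stock plots above the SML → undervalued.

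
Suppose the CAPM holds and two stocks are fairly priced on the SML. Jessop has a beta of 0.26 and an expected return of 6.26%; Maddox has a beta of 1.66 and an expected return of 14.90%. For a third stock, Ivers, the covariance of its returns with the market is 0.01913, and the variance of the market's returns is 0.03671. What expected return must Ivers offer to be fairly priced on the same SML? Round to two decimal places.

MRP = (14.90% − 6.26%) / (1.66 − 0.26) = 6.1714%
R_f = 6.26% − 0.26 × 6.1714% = 4.6554%
β_Ivers = Cov / Var(R_m) = 0.01913 / 0.03671 = 0.5211
E(R_Ivers) = R_f + β × MRP = 4.6554% + 0.5211 × 6.1714% = 7.87%

7.87%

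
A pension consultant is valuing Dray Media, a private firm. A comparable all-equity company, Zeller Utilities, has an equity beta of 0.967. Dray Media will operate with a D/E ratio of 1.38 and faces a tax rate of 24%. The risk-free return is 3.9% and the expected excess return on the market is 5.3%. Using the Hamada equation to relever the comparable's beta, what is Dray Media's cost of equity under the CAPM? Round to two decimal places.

β_L = β_U × [1 + (1 − t)(D/E)] = 0.967 × [1 + (1 − 0.24) × 1.38]
    = 0.967 × [1 + 0.76 × 1.38] = 0.967 × 2.0488 = 1.9812
E(R) = R_f + β_L × MRP = 3.9% + 1.9812 × 5.3% = 14.40%

14.40%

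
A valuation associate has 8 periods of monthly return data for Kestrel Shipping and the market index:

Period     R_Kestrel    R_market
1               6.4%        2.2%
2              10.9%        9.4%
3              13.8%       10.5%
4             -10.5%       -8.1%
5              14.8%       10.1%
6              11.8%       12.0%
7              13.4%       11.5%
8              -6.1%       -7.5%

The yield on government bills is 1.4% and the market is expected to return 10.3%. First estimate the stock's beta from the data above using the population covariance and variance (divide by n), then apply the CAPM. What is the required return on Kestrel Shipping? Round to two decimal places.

11.39%

Mean R_i = (6.4 + 10.9 + 13.8 − 10.5 + 14.8 + 11.8 + 13.4 − 6.1) / 8 = 6.8125%
Mean R_m = (2.2 + 9.4 + 10.5 − 8.1 + 10.1 + 12.0 + 11.5 − 7.5) / 8 = 5.0125%
Σ(R_i − R̄_i)(R_m − R̄_m) = 564.2388  ⇒  Cov = 564.2388 / 8 = 70.5299
Σ(R_m − R̄_m)² = 502.5688  ⇒  Var(R_m) = 502.5688 / 8 = 62.8211
β = Cov / Var(R_m) = 70.5299 / 62.8211 = 1.1227
MRP = 10.3% − 1.4% = 8.90%
E(R) = R_f + β × MRP = 1.4% + 1.1227 × 8.9% = 11.39%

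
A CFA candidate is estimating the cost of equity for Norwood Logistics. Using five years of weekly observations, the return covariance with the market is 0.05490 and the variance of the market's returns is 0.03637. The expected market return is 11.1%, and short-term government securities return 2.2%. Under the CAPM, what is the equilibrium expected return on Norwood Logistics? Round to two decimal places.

15.63%

β = Cov(R_i, R_m) / Var(R_m) = 0.05490 / 0.03637 = 1.5095
MRP = 11.1% − 2.2% = 8.90%
E(R) = R_f + β × MRP = 2.2% + 1.5095 × 8.9% = 15.63%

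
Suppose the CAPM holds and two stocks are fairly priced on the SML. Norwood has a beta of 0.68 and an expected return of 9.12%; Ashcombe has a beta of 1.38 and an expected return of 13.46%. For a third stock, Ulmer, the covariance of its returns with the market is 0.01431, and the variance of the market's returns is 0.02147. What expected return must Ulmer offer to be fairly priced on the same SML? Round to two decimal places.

MRP = (13.46% − 9.12%) / (1.38 − 0.68) = 6.2000%
R_f = 9.12% − 0.68 × 6.2000% = 4.9040%
β_Ulmer = Cov / Var(R_m) = 0.01431 / 0.02147 = 0.6665
E(R_Ulmer) = R_f + β × MRP = 4.9040% + 0.6665 × 6.2000% = 9.04%

9.04%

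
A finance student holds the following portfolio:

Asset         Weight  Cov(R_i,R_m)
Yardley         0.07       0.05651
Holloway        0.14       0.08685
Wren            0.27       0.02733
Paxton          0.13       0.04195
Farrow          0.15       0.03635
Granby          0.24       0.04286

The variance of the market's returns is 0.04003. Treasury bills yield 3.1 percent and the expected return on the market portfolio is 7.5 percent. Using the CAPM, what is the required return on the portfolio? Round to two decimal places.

8.01%

β_Yardley = 0.05651 / 0.04003 = 1.4117
β_Holloway = 0.08685 / 0.04003 = 2.1696
β_Wren = 0.02733 / 0.04003 = 0.6827
β_Paxton = 0.04195 / 0.04003 = 1.0480
β_Farrow = 0.03635 / 0.04003 = 0.9081
β_Granby = 0.04286 / 0.04003 = 1.0707
β_P = Σ w_i β_i = 0.07×1.4117 + 0.14×2.1696 + 0.27×0.6827 + 0.13×1.0480 + 0.15×0.9081 + 0.24×1.0707 = 1.1163
MRP = 7.5% − 3.1% = 4.40%
E(R_P) = R_f + β_P × MRP = 3.1% + 1.1163 × 4.4% = 8.01%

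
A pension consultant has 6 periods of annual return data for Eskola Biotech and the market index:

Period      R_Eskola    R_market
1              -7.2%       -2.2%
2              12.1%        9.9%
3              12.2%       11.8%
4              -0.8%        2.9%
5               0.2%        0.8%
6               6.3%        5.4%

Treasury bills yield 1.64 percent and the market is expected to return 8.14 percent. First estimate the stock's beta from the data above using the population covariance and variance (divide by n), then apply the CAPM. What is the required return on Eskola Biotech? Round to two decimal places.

10.79%

Mean R_i = (-7.2 + 12.1 + 12.2 − 0.8 + 0.2 + 6.3) / 6 = 3.8000%
Mean R_m = (-2.2 + 9.9 + 11.8 + 2.9 + 0.8 + 5.4) / 6 = 4.7667%
Σ(R_i − R̄_i)(R_m − R̄_m) = 202.7700  ⇒  Cov = 202.7700 / 6 = 33.7950
Σ(R_m − R̄_m)² = 143.9733  ⇒  Var(R_m) = 143.9733 / 6 = 23.9956
β = Cov / Var(R_m) = 33.7950 / 23.9956 = 1.4084
MRP = 8.14% − 1.64% = 6.50%
E(R) = R_f + β × MRP = 1.64% + 1.4084 × 6.50% = 10.79%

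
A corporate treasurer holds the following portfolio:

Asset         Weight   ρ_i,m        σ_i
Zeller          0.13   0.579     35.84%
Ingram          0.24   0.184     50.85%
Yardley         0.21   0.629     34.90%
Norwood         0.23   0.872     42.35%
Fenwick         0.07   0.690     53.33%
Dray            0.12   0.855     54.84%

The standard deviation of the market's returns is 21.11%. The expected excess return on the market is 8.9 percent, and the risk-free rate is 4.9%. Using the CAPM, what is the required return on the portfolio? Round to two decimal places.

15.97%

β_Zeller = 0.579 × 35.84% / 21.11% = 0.9830
β_Ingram = 0.184 × 50.85% / 21.11% = 0.4432
β_Yardley = 0.629 × 34.90% / 21.11% = 1.0399
β_Norwood = 0.872 × 42.35% / 21.11% = 1.7494
β_Fenwick = 0.690 × 53.33% / 21.11% = 1.7431
β_Dray = 0.855 × 54.84% / 21.11% = 2.2211
β_P = Σ w_i β_i = 0.13×0.9830 + 0.24×0.4432 + 0.21×1.0399 + 0.23×1.7494 + 0.07×1.7431 + 0.12×2.2211 = 1.2434
E(R_P) = R_f + β_P × MRP = 4.9% + 1.2434 × 8.9% = 15.97%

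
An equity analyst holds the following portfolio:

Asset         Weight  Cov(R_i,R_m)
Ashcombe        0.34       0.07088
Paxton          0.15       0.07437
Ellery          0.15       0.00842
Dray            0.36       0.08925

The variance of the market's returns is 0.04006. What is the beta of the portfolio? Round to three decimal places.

β_Ashcombe = 0.07088 / 0.04006 = 1.7693
β_Paxton = 0.07437 / 0.04006 = 1.8565
β_Ellery = 0.00842 / 0.04006 = 0.2102
β_Dray = 0.08925 / 0.04006 = 2.2279
β_P = Σ w_i β_i = 0.34×1.7693 + 0.15×1.8565 + 0.15×0.2102 + 0.36×2.2279 = 1.7136

1.714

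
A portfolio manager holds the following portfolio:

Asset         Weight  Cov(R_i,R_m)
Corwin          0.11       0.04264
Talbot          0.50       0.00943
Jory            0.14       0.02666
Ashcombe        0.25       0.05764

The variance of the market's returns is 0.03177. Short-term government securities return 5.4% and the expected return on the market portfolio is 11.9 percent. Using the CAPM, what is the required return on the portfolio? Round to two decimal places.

11.04%

β_Corwin = 0.04264 / 0.03177 = 1.3421
β_Talbot = 0.00943 / 0.03177 = 0.2968
β_Jory = 0.02666 / 0.03177 = 0.8392
β_Ashcombe = 0.05764 / 0.03177 = 1.8143
β_P = Σ w_i β_i = 0.11×1.3421 + 0.50×0.2968 + 0.14×0.8392 + 0.25×1.8143 = 0.8671
MRP = 11.9% − 5.4% = 6.50%
E(R_P) = R_f + β_P × MRP = 5.4% + 0.8671 × 6.5% = 11.04%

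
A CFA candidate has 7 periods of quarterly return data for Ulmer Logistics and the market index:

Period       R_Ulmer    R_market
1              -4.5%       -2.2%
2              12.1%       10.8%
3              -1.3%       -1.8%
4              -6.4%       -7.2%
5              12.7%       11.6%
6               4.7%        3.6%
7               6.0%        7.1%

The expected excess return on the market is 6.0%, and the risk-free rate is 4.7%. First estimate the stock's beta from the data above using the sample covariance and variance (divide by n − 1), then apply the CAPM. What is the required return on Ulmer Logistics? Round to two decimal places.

11.03%

Mean R_i = (-4.5 + 12.1 − 1.3 − 6.4 + 12.7 + 4.7 + 6.0) / 7 = 3.3286%
Mean R_m = (-2.2 + 10.8 − 1.8 − 7.2 + 11.6 + 3.6 + 7.1) / 7 = 3.1286%
Σ(R_i − R̄_i)(R_m − R̄_m) = 322.9443  ⇒  Cov = 322.9443 / 6 = 53.8241
Σ(R_m − R̄_m)² = 305.9743  ⇒  Var(R_m) = 305.9743 / 6 = 50.9957
β = Cov / Var(R_m) = 53.8241 / 50.9957 = 1.0555
E(R) = R_f + β × MRP = 4.7% + 1.0555 × 6.0% = 11.03%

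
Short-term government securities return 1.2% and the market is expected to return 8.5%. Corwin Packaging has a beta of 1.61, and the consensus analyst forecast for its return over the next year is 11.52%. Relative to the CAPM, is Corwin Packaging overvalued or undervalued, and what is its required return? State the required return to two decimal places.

Overvalued; required return 12.95%

MRP = 8.5% − 1.2% = 7.30%
Required return = R_f + β·MRP = 1.2% + 1.61 × 7.3% = 12.95%
Forecast 11.52% < required 12.95% → the stock plots below the SML → overvalued.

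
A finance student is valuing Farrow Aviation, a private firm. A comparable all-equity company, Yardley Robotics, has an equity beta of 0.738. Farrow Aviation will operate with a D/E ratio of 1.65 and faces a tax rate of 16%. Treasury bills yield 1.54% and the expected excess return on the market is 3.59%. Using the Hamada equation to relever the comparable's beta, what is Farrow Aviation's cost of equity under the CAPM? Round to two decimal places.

β_L = β_U × [1 + (1 − t)(D/E)] = 0.738 × [1 + (1 − 0.16) × 1.65]
    = 0.738 × [1 + 0.84 × 1.65] = 0.738 × 2.3860 = 1.7609
E(R) = R_f + β_L × MRP = 1.54% + 1.7609 × 3.59% = 7.86%

7.86%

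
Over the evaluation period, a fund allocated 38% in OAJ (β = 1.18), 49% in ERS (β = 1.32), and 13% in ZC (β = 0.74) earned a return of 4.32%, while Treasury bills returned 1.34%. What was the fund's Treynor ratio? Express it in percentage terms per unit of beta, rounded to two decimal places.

β_P = 0.38×1.18 + 0.49×1.32 + 0.13×0.74 = 1.1914
Treynor = (R_P − R_f) / β_P = (4.32% − 1.34%) / 1.1914 = 2.98% / 1.1914 = 2.50%

2.50%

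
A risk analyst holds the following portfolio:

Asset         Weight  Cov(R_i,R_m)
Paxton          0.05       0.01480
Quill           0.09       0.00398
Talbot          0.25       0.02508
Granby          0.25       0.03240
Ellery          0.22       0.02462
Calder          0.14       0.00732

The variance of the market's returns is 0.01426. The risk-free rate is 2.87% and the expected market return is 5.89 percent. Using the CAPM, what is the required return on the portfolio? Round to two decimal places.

β_Paxton = 0.01480 / 0.01426 = 1.0379
β_Quill = 0.00398 / 0.01426 = 0.2791
β_Talbot = 0.02508 / 0.01426 = 1.7588
β_Granby = 0.03240 / 0.01426 = 2.2721
β_Ellery = 0.02462 / 0.01426 = 1.7265
β_Calder = 0.00732 / 0.01426 = 0.5133
β_P = Σ w_i β_i = 0.05×1.0379 + 0.09×0.2791 + 0.25×1.7588 + 0.25×2.2721 + 0.22×1.7265 + 0.14×0.5133 = 1.5364
MRP = 5.89% − 2.87% = 3.02%
E(R_P) = R_f + β_P × MRP = 2.87% + 1.5364 × 3.02% = 7.51%

7.51%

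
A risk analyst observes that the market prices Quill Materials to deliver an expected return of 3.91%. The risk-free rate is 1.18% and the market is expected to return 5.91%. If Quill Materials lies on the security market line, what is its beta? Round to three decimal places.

0.577

MRP = 5.91% − 1.18% = 4.73%
β = (E(R) − R_f) / MRP = (3.91% − 1.18%) / 4.73% = 2.73% / 4.73% = 0.577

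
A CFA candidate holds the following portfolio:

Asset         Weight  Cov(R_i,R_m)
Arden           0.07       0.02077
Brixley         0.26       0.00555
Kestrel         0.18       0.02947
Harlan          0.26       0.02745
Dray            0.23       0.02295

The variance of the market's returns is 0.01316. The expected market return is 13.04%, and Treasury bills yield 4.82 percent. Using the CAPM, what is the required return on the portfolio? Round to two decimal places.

17.70%

β_Arden = 0.02077 / 0.01316 = 1.5783
β_Brixley = 0.00555 / 0.01316 = 0.4217
β_Kestrel = 0.02947 / 0.01316 = 2.2394
β_Harlan = 0.02745 / 0.01316 = 2.0859
β_Dray = 0.02295 / 0.01316 = 1.7439
β_P = Σ w_i β_i = 0.07×1.5783 + 0.26×0.4217 + 0.18×2.2394 + 0.26×2.0859 + 0.23×1.7439 = 1.5666
MRP = 13.04% − 4.82% = 8.22%
E(R_P) = R_f + β_P × MRP = 4.82% + 1.5666 × 8.22% = 17.70%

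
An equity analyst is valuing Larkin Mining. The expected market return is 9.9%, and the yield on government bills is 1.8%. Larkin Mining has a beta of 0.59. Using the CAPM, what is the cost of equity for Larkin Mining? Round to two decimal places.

Market risk premium = E(R_m) − R_f = 9.9% − 1.8% = 8.10%
E(R) = R_f + β × MRP = 1.8% + 0.59 × 8.1% = 6.58%

6.58%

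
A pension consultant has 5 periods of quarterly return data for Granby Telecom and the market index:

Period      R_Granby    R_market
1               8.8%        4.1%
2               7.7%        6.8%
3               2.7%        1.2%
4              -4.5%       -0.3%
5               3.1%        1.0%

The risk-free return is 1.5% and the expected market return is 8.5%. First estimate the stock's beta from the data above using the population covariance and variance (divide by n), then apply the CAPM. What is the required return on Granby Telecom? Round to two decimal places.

Mean R_i = (8.8 + 7.7 + 2.7 − 4.5 + 3.1) / 5 = 3.5600%
Mean R_m = (4.1 + 6.8 + 1.2 − 0.3 + 1.0) / 5 = 2.5600%
Σ(R_i − R̄_i)(R_m − R̄_m) = 50.5620  ⇒  Cov = 50.5620 / 5 = 10.1124
Σ(R_m − R̄_m)² = 32.8120  ⇒  Var(R_m) = 32.8120 / 5 = 6.5624
β = Cov / Var(R_m) = 10.1124 / 6.5624 = 1.5410
MRP = 8.5% − 1.5% = 7.00%
E(R) = R_f + β × MRP = 1.5% + 1.5410 × 7.0% = 12.29%

12.29%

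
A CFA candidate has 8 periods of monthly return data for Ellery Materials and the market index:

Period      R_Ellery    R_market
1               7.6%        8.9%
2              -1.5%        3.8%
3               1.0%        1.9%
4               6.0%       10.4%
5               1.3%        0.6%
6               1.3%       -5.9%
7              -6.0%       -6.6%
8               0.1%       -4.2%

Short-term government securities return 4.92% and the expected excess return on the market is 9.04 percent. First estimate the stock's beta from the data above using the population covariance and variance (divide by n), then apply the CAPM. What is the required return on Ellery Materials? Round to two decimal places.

Mean R_i = (7.6 − 1.5 + 1.0 + 6.0 + 1.3 + 1.3 − 6.0 + 0.1) / 8 = 1.2250%
Mean R_m = (8.9 + 3.8 + 1.9 + 10.4 + 0.6 − 5.9 − 6.6 − 4.2) / 8 = 1.1125%
Σ(R_i − R̄_i)(R_m − R̄_m) = 147.6275  ⇒  Cov = 147.6275 / 8 = 18.4534
Σ(R_m − R̄_m)² = 291.8888  ⇒  Var(R_m) = 291.8888 / 8 = 36.4861
β = Cov / Var(R_m) = 18.4534 / 36.4861 = 0.5058
E(R) = R_f + β × MRP = 4.92% + 0.5058 × 9.04% = 9.49%

9.49%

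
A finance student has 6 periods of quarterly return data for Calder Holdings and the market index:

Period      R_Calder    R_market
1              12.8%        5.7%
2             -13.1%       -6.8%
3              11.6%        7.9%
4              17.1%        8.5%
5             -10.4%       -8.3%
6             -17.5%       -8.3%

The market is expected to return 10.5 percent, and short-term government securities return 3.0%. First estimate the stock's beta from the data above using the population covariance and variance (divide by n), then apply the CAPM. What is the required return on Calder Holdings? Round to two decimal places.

16.48%

Mean R_i = (12.8 − 13.1 + 11.6 + 17.1 − 10.4 − 17.5) / 6 = 0.0833%
Mean R_m = (5.7 − 6.8 + 7.9 + 8.5 − 8.3 − 8.3) / 6 = -0.2167%
Σ(R_i − R̄_i)(R_m − R̄_m) = 630.7083  ⇒  Cov = 630.7083 / 6 = 105.1181
Σ(R_m − R̄_m)² = 350.8883  ⇒  Var(R_m) = 350.8883 / 6 = 58.4814
β = Cov / Var(R_m) = 105.1181 / 58.4814 = 1.7975
MRP = 10.5% − 3.0% = 7.50%
E(R) = R_f + β × MRP = 3.0% + 1.7975 × 7.5% = 16.48%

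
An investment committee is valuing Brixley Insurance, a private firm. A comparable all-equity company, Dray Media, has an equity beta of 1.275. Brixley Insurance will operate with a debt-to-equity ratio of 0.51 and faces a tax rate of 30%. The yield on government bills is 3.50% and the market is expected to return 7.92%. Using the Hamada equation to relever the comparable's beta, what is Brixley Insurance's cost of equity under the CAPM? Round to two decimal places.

11.15%

β_L = β_U × [1 + (1 − t)(D/E)] = 1.275 × [1 + (1 − 0.30) × 0.51]
    = 1.275 × [1 + 0.70 × 0.51] = 1.275 × 1.3570 = 1.7302
MRP = 7.92% − 3.50% = 4.42%
E(R) = R_f + β_L × MRP = 3.50% + 1.7302 × 4.42% = 11.15%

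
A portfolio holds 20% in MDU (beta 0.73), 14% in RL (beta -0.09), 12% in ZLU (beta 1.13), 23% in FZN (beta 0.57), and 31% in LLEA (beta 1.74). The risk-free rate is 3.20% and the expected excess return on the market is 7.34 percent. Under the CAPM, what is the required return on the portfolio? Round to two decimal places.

β_P = Σ w_i β_i = 0.20×0.73 + 0.14×-0.09 + 0.12×1.13 + 0.23×0.57 + 0.31×1.74 = 0.9395
E(R_P) = R_f + β_P × MRP = 3.20% + 0.9395 × 7.34% = 10.10%

10.10%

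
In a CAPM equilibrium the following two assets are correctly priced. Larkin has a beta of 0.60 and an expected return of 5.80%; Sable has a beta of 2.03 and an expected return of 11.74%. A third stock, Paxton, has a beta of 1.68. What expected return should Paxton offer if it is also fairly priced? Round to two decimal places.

10.29%

MRP (SML slope) = (11.74% − 5.80%) / (2.03 − 0.60) = 5.94% / 1.43 = 4.1538%
R_f (intercept) = 5.80% − 0.60 × 4.1538% = 3.3077%
E(R_Paxton) = R_f + β × MRP = 3.3077% + 1.68 × 4.1538% = 10.29%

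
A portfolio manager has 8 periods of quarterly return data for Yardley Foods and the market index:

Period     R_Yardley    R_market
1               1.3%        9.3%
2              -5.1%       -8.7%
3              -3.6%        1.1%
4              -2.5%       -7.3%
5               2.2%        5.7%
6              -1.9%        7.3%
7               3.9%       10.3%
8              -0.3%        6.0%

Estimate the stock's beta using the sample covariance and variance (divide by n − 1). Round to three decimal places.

0.335

Mean R_i = (1.3 − 5.1 − 3.6 − 2.5 + 2.2 − 1.9 + 3.9 − 0.3) / 8 = -0.7500%
Mean R_m = (9.3 − 8.7 + 1.1 − 7.3 + 5.7 + 7.3 + 10.3 + 6.0) / 8 = 2.9625%
Σ(R_i − R̄_i)(R_m − R̄_m) = 125.5650  ⇒  Cov = 125.5650 / 7 = 17.9379
Σ(R_m − R̄_m)² = 374.3388  ⇒  Var(R_m) = 374.3388 / 7 = 53.4770
β = Cov / Var(R_m) = 17.9379 / 53.4770 = 0.3354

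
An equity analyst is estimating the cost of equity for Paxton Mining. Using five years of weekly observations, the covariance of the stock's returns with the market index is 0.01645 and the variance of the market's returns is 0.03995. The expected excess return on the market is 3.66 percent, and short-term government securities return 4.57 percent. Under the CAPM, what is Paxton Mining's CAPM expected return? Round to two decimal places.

6.08%

β = Cov(R_i, R_m) / Var(R_m) = 0.01645 / 0.03995 = 0.4118
E(R) = R_f + β × MRP = 4.57% + 0.4118 × 3.66% = 6.08%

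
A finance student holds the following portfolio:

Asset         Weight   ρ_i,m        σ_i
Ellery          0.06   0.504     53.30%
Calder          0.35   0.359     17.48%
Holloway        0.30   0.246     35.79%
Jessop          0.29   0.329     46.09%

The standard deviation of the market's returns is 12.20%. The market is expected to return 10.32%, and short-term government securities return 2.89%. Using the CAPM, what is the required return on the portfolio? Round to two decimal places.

β_Ellery = 0.504 × 53.30% / 12.20% = 2.2019
β_Calder = 0.359 × 17.48% / 12.20% = 0.5144
β_Holloway = 0.246 × 35.79% / 12.20% = 0.7217
β_Jessop = 0.329 × 46.09% / 12.20% = 1.2429
β_P = Σ w_i β_i = 0.06×2.2019 + 0.35×0.5144 + 0.30×0.7217 + 0.29×1.2429 = 0.8891
MRP = 10.32% − 2.89% = 7.43%
E(R_P) = R_f + β_P × MRP = 2.89% + 0.8891 × 7.43% = 9.50%

9.50%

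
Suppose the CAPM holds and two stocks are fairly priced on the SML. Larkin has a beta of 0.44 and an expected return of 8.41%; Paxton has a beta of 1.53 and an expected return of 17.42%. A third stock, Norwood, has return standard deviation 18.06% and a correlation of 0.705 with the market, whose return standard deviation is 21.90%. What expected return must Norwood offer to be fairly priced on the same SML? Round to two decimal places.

9.58%

MRP = (17.42% − 8.41%) / (1.53 − 0.44) = 8.2661%
R_f = 8.41% − 0.44 × 8.2661% = 4.7729%
β_Norwood = ρ·σ_i/σ_m = 0.705 × 18.06 / 21.90 = 0.5814
E(R_Norwood) = R_f + β × MRP = 4.7729% + 0.5814 × 8.2661% = 9.58%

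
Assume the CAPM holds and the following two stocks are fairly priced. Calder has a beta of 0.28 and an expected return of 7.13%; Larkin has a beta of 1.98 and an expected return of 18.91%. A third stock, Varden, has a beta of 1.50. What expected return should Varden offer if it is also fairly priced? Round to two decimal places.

MRP (SML slope) = (18.91% − 7.13%) / (1.98 − 0.28) = 11.78% / 1.70 = 6.9294%
R_f (intercept) = 7.13% − 0.28 × 6.9294% = 5.1898%
E(R_Varden) = R_f + β × MRP = 5.1898% + 1.50 × 6.9294% = 15.58%

15.58%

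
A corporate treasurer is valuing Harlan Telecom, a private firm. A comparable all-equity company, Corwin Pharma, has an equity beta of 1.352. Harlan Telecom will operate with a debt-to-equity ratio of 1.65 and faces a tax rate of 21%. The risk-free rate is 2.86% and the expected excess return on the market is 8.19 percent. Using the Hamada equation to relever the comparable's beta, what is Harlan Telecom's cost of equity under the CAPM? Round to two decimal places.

28.37%

β_L = β_U × [1 + (1 − t)(D/E)] = 1.352 × [1 + (1 − 0.21) × 1.65]
    = 1.352 × [1 + 0.79 × 1.65] = 1.352 × 2.3035 = 3.1143
E(R) = R_f + β_L × MRP = 2.86% + 3.1143 × 8.19% = 28.37%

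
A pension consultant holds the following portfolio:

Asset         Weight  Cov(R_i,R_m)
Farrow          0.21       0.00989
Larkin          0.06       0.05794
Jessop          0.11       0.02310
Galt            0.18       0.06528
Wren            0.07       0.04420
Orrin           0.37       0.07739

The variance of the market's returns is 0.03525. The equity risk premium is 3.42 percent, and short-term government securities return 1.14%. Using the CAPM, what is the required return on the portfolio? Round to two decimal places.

6.14%

β_Farrow = 0.00989 / 0.03525 = 0.2806
β_Larkin = 0.05794 / 0.03525 = 1.6437
β_Jessop = 0.02310 / 0.03525 = 0.6553
β_Galt = 0.06528 / 0.03525 = 1.8519
β_Wren = 0.04420 / 0.03525 = 1.2539
β_Orrin = 0.07739 / 0.03525 = 2.1955
β_P = Σ w_i β_i = 0.21×0.2806 + 0.06×1.6437 + 0.11×0.6553 + 0.18×1.8519 + 0.07×1.2539 + 0.37×2.1955 = 1.4631
E(R_P) = R_f + β_P × MRP = 1.14% + 1.4631 × 3.42% = 6.14%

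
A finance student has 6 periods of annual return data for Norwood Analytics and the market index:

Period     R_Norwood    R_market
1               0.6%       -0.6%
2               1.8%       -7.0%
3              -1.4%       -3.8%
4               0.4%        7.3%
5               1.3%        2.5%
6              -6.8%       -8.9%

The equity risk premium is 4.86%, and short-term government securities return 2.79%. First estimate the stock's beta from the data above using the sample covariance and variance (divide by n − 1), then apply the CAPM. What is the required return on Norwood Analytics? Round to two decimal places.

Mean R_i = (0.6 + 1.8 − 1.4 + 0.4 + 1.3 − 6.8) / 6 = -0.6833%
Mean R_m = (-0.6 − 7.0 − 3.8 + 7.3 + 2.5 − 8.9) / 6 = -1.7500%
Σ(R_i − R̄_i)(R_m − R̄_m) = 51.8750  ⇒  Cov = 51.8750 / 5 = 10.3750
Σ(R_m − R̄_m)² = 184.1750  ⇒  Var(R_m) = 184.1750 / 5 = 36.8350
β = Cov / Var(R_m) = 10.3750 / 36.8350 = 0.2817
E(R) = R_f + β × MRP = 2.79% + 0.2817 × 4.86% = 4.16%

4.16%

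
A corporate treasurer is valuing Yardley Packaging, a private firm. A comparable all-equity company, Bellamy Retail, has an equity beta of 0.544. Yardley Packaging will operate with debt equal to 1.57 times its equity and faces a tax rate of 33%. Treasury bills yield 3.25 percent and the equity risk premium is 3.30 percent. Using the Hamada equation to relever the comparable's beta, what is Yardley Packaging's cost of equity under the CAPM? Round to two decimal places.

β_L = β_U × [1 + (1 − t)(D/E)] = 0.544 × [1 + (1 − 0.33) × 1.57]
    = 0.544 × [1 + 0.67 × 1.57] = 0.544 × 2.0519 = 1.1162
E(R) = R_f + β_L × MRP = 3.25% + 1.1162 × 3.30% = 6.93%

6.93%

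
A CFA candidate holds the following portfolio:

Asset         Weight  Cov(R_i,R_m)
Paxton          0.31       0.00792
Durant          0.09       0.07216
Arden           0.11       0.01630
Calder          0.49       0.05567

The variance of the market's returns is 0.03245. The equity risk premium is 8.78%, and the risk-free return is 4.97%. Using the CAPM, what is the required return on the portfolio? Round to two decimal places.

15.26%

β_Paxton = 0.00792 / 0.03245 = 0.2441
β_Durant = 0.07216 / 0.03245 = 2.2237
β_Arden = 0.01630 / 0.03245 = 0.5023
β_Calder = 0.05567 / 0.03245 = 1.7156
β_P = Σ w_i β_i = 0.31×0.2441 + 0.09×2.2237 + 0.11×0.5023 + 0.49×1.7156 = 1.1717
E(R_P) = R_f + β_P × MRP = 4.97% + 1.1717 × 8.78% = 15.26%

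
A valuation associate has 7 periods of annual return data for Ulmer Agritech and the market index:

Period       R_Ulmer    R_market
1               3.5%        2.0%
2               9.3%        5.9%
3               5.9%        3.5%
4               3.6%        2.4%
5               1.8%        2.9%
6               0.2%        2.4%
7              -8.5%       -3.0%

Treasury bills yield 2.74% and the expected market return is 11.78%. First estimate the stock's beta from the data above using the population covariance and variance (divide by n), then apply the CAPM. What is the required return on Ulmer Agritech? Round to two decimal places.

Mean R_i = (3.5 + 9.3 + 5.9 + 3.6 + 1.8 + 0.2 − 8.5) / 7 = 2.2571%
Mean R_m = (2.0 + 5.9 + 3.5 + 2.4 + 2.9 + 2.4 − 3.0) / 7 = 2.3000%
Σ(R_i − R̄_i)(R_m − R̄_m) = 86.0200  ⇒  Cov = 86.0200 / 7 = 12.2886
Σ(R_m − R̄_m)² = 42.9600  ⇒  Var(R_m) = 42.9600 / 7 = 6.1371
β = Cov / Var(R_m) = 12.2886 / 6.1371 = 2.0023
MRP = 11.78% − 2.74% = 9.04%
E(R) = R_f + β × MRP = 2.74% + 2.0023 × 9.04% = 20.84%

20.84%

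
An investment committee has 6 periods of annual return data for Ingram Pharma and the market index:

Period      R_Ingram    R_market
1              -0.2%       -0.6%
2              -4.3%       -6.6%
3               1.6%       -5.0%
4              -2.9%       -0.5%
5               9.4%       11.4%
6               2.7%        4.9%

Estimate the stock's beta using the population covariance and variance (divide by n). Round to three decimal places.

Mean R_i = (-0.2 − 4.3 + 1.6 − 2.9 + 9.4 + 2.7) / 6 = 1.0500%
Mean R_m = (-0.6 − 6.6 − 5.0 − 0.5 + 11.4 + 4.9) / 6 = 0.6000%
Σ(R_i − R̄_i)(R_m − R̄_m) = 138.5600  ⇒  Cov = 138.5600 / 6 = 23.0933
Σ(R_m − R̄_m)² = 220.9800  ⇒  Var(R_m) = 220.9800 / 6 = 36.8300
β = Cov / Var(R_m) = 23.0933 / 36.8300 = 0.6270

0.627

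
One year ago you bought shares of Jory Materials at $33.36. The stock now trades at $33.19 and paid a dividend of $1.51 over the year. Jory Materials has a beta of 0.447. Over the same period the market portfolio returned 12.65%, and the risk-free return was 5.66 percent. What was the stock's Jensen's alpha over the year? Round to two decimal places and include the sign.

-4.77%

Realised HPR = (P1 + D1 − P0) / P0 = (33.19 + 1.51 − 33.36) / 33.36 = 1.34 / 33.36 = 4.0168%
MRP = 12.65% − 5.66% = 6.99%
CAPM required = R_f + β·MRP = 5.66% + 0.447 × 6.99% = 8.78453%
α = realised − required = 4.0168% − 8.78453% = -4.77%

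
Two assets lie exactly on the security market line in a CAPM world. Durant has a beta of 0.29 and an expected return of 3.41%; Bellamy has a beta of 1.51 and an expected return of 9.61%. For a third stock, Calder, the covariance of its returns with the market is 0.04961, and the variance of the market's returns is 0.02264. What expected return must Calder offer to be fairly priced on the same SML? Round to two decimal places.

MRP = (9.61% − 3.41%) / (1.51 − 0.29) = 5.0820%
R_f = 3.41% − 0.29 × 5.0820% = 1.9362%
β_Calder = Cov / Var(R_m) = 0.04961 / 0.02264 = 2.1913
E(R_Calder) = R_f + β × MRP = 1.9362% + 2.1913 × 5.0820% = 13.07%

13.07%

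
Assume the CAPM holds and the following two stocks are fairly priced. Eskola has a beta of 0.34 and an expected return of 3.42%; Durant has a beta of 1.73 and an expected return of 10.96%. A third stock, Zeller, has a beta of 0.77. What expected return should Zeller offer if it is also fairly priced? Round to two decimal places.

5.75%

MRP (SML slope) = (10.96% − 3.42%) / (1.73 − 0.34) = 7.54% / 1.39 = 5.4245%
R_f (intercept) = 3.42% − 0.34 × 5.4245% = 1.5757%
E(R_Zeller) = R_f + β × MRP = 1.5757% + 0.77 × 5.4245% = 5.75%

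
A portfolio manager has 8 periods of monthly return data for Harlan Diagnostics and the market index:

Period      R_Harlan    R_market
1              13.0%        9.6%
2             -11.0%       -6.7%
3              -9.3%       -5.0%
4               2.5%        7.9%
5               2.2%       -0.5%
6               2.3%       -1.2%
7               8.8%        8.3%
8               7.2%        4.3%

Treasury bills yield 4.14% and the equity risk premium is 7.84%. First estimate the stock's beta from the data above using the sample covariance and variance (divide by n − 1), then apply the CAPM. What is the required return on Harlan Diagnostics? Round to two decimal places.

13.48%

Mean R_i = (13.0 − 11.0 − 9.3 + 2.5 + 2.2 + 2.3 + 8.8 + 7.2) / 8 = 1.9625%
Mean R_m = (9.6 − 6.7 − 5.0 + 7.9 − 0.5 − 1.2 + 8.3 + 4.3) / 8 = 2.0875%
Σ(R_i − R̄_i)(R_m − R̄_m) = 332.1163  ⇒  Cov = 332.1163 / 7 = 47.4452
Σ(R_m − R̄_m)² = 278.6688  ⇒  Var(R_m) = 278.6688 / 7 = 39.8098
β = Cov / Var(R_m) = 47.4452 / 39.8098 = 1.1918
E(R) = R_f + β × MRP = 4.14% + 1.1918 × 7.84% = 13.48%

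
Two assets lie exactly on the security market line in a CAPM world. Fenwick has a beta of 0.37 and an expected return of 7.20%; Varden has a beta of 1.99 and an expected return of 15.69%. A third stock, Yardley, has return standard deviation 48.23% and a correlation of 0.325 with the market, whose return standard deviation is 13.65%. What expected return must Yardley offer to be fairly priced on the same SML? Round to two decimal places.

11.28%

MRP = (15.69% − 7.20%) / (1.99 − 0.37) = 5.2407%
R_f = 7.20% − 0.37 × 5.2407% = 5.2609%
β_Yardley = ρ·σ_i/σ_m = 0.325 × 48.23 / 13.65 = 1.1483
E(R_Yardley) = R_f + β × MRP = 5.2609% + 1.1483 × 5.2407% = 11.28%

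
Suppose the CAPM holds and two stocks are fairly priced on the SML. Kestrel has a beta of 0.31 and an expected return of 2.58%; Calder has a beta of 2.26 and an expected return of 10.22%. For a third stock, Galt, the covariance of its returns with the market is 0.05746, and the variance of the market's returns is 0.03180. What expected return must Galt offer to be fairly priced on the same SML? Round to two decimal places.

8.44%

MRP = (10.22% − 2.58%) / (2.26 − 0.31) = 3.9179%
R_f = 2.58% − 0.31 × 3.9179% = 1.3655%
β_Galt = Cov / Var(R_m) = 0.05746 / 0.03180 = 1.8069
E(R_Galt) = R_f + β × MRP = 1.3655% + 1.8069 × 3.9179% = 8.44%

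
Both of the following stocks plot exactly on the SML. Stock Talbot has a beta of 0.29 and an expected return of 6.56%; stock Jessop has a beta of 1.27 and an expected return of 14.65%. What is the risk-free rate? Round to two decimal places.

4.17%

Both satisfy E(R) = R_f + β·MRP, so the slope of the SML is
MRP = (14.65% − 6.56%) / (1.27 − 0.29) = 8.09% / 0.98 = 8.2551%
R_f = E(R_Talbot) − β_Talbot·MRP = 6.56% − 0.29 × 8.2551% = 4.1660%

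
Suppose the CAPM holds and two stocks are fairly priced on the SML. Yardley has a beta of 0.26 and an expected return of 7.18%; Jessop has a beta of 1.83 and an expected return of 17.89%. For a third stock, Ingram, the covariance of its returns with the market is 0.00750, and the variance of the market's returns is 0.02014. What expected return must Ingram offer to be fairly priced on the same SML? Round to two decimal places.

MRP = (17.89% − 7.18%) / (1.83 − 0.26) = 6.8217%
R_f = 7.18% − 0.26 × 6.8217% = 5.4064%
β_Ingram = Cov / Var(R_m) = 0.00750 / 0.02014 = 0.3724
E(R_Ingram) = R_f + β × MRP = 5.4064% + 0.3724 × 6.8217% = 7.95%

7.95%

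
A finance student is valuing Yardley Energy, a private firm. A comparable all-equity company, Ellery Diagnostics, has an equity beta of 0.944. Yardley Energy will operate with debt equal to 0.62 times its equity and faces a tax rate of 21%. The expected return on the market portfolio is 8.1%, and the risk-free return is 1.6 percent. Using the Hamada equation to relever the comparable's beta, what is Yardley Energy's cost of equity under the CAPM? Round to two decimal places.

10.74%

β_L = β_U × [1 + (1 − t)(D/E)] = 0.944 × [1 + (1 − 0.21) × 0.62]
    = 0.944 × [1 + 0.79 × 0.62] = 0.944 × 1.4898 = 1.4064
MRP = 8.1% − 1.6% = 6.50%
E(R) = R_f + β_L × MRP = 1.6% + 1.4064 × 6.5% = 10.74%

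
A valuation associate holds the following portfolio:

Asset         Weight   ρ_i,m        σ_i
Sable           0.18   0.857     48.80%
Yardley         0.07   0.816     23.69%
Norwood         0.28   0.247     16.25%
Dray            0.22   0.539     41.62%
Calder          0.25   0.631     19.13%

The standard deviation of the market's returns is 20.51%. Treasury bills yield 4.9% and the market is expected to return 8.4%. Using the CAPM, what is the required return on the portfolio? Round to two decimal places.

7.96%

β_Sable = 0.857 × 48.80% / 20.51% = 2.0391
β_Yardley = 0.816 × 23.69% / 20.51% = 0.9425
β_Norwood = 0.247 × 16.25% / 20.51% = 0.1957
β_Dray = 0.539 × 41.62% / 20.51% = 1.0938
β_Calder = 0.631 × 19.13% / 20.51% = 0.5885
β_P = Σ w_i β_i = 0.18×2.0391 + 0.07×0.9425 + 0.28×0.1957 + 0.22×1.0938 + 0.25×0.5885 = 0.8756
MRP = 8.4% − 4.9% = 3.50%
E(R_P) = R_f + β_P × MRP = 4.9% + 0.8756 × 3.5% = 7.96%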